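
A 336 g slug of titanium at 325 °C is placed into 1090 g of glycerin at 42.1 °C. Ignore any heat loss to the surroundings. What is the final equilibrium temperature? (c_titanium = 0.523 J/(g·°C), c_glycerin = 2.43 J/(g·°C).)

T_f ≈ 59.7 °C

Energy conservation, ΣQ = 0:
336·0.523·(T − 325) + 1090·2.43·(T − 42.1) = 0
175.73(T − 325) + 2648.7(T − 42.1) = 0
(175.73 + 2648.7) T = 175.73·325 + 2648.7·42.1
T = 168622/2824.4 ≈ 59.70 °C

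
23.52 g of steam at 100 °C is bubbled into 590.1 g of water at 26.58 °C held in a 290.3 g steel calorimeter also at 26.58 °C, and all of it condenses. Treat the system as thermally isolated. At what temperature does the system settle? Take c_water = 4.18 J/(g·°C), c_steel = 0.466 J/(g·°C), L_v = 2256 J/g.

Energy balance with sensible and latent terms:
latent heat released on condensation: 23.52×2256 = 53061; condensed water 100 °C→T: 98.31(T − 100); water warms: 590.1×4.18×(T − 26.58) = 2466.6(T − 26.58); steel cup: 290.3×0.466×(T − 26.58) = 135.28(T − 26.58)
2700.2 T = 53061 + 9831.4 + 69158 = 132051
T ≈ 48.90 °C — below 100 °C, confirming all the steam condensed.

T_f ≈ 48.9 °C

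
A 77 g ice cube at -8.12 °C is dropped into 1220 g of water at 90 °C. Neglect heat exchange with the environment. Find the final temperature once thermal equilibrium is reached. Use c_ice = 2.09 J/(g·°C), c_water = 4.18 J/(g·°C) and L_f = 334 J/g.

T_f ≈ 79.7 °C

Sum of m c ΔT and latent-heat terms is zero:
warm ice to 0 °C: 77·2.09·(0 − (-8.12)) = 1306.8; melt ice: 77·334 = 25718; meltwater 0→T: 77·4.18·T = 321.86 T; water cools: 1220·4.18·(T − 90) = 5099.6(T − 90)
5421.5 T = 458964 − 27025 = 431939
T ≈ 79.67 °C (positive, so assuming full melt was valid).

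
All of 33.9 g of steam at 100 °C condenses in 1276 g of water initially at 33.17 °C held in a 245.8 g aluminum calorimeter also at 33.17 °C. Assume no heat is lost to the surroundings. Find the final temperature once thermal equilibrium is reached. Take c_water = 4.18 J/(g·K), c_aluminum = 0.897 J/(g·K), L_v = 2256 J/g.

T_f ≈ 48.3 °C

Let T be the final temperature. ΣQ_i = 0:
steam→water at 100 °C releases m L_v = 33.9·2256 = 76478
  condensate cools 100→T: 33.9·4.18·(T − 100) = 141.7(T − 100)
  original water: 5333.7(T − 33.17)
  aluminum cup: 245.8·0.897·(T − 33.17) = 220.48(T − 33.17)
5695.9 T = 76478 + 14170 + 184232 = 274880
T ≈ 48.26 °C, under the boiling point, so the assumption holds.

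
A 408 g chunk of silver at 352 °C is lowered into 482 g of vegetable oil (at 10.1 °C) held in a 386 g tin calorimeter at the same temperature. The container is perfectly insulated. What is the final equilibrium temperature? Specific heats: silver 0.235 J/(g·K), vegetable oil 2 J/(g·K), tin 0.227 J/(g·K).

T_f ≈ 38.7 °C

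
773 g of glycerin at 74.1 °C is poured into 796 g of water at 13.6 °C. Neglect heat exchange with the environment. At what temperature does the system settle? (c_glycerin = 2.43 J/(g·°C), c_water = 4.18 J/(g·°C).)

T_f ≈ 35.4 °C

Energy conservation, ΣQ = 0:
773*2.43*(T − 74.1) + 796*4.18*(T − 13.6) = 0
5205.7 T = 184440
T ≈ 35.43 °C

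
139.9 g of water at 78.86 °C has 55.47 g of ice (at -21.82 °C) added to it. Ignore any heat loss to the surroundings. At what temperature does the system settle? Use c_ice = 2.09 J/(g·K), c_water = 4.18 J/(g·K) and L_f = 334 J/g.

T_f ≈ 30.7 °C

Energy conservation, ΣQ = 0:
ice -21.82→0 °C: 55.47×2.09×21.82 = 2529.6; fusion: m_ice L_f = 55.47×334 = 18527; meltwater 0→T: 55.47×4.18×T = 231.86 T; water: 584.78(T − 78.86)
816.65 T = 46116 − 21057 = 25059
T ≈ 30.69 °C. Since T > 0 °C, the all-ice-melts assumption holds.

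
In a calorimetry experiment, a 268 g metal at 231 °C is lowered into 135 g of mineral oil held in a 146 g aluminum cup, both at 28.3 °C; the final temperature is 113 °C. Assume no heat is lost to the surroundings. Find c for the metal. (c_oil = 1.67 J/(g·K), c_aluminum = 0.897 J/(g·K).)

c ≈ 0.955 J/(g·K)

Net heat exchanged in the isolated system is zero:
268·c·(113 − 231) + 135·1.67·(113 − 28.3) + 146·0.897·(113 − 28.3) = 0
-31624 c = -30188
c = -30188/-31624 ≈ 0.9546 J/(g·K)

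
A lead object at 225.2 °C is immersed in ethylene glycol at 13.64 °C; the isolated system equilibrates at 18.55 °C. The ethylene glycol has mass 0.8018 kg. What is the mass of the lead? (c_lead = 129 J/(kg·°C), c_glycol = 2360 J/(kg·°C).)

m ≈ 0.349 kg

|Q_lead| = |Q_glycol|:
m·129·(225.2 − 18.55) = 0.8018·2360·(18.55 − 13.64)
26658 m = 9290.9  ⇒  m ≈ 0.3485 kg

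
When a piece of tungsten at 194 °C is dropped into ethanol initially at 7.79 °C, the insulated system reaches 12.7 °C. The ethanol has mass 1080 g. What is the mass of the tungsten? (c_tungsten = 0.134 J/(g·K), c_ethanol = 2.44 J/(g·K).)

|Q_tungsten| = |Q_ethanol|:
m·0.134·(194 − 12.7) = 1080·2.44·(12.7 − 7.79)
24.29 m = 12939  ⇒  m ≈ 532.6 g

m ≈ 533 g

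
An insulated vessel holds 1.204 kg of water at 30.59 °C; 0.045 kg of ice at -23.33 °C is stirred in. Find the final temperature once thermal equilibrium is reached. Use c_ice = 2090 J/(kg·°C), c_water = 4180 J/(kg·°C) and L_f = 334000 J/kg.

T_f ≈ 26.2 °C

Taking heat into each body as positive, Σ m c ΔT = 0:
ice -23.33→0 °C: 0.045·2090·23.33 = 2194.2
  fusion: m_ice L_f = 0.045·334000 = 15030
  meltwater 0→T: 0.045·4180·T = 188.1 T
  water: 5032.7(T − 30.59)
5220.8 T = 153951 − 17224 = 136727
T ≈ 26.19 °C — above 0 °C, consistent with complete melting.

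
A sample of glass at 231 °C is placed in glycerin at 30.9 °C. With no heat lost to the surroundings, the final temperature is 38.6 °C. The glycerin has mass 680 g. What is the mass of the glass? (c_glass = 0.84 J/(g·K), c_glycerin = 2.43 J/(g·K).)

Heat lost by the glass = heat gained by the glycerin:
m×0.84×(231 − 38.6) = 680×2.43×(38.6 − 30.9)
161.62 m = 12723  ⇒  m ≈ 78.73 g

m ≈ 78.7 g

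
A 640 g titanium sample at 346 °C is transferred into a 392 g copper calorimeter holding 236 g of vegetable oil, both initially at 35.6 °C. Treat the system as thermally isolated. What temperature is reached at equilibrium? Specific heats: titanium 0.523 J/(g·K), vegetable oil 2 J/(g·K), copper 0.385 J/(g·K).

T_f = Σ m_i c_i T_i / Σ m_i c_i:
T_f = (334.72·346 + 472·35.6 + 150.92·35.6) / (334.72 + 472 + 150.92)
    = 137989 / 957.64 ≈ 144.09 °C

T_f ≈ 144.1 °C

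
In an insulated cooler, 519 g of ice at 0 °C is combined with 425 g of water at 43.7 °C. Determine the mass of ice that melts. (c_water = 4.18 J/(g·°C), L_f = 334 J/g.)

Heat available from the water dropping to 0 °C: 425×4.18×43.7 = 77633 J.
Fully melting the ice requires m_ice L_f = 519×334 = 173346 J.
That's not enough to melt it all — equilibrium is at 0 °C with ice remaining.
m_melt = 77633 / L_f = 232.4 g.

m_melted ≈ 232 g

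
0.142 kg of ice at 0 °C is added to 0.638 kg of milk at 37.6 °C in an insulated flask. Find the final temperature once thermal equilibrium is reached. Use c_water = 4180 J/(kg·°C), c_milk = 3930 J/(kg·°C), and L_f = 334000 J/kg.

Conservation of energy gives ΣQ = 0:
fusion: m_ice L_f = 0.142×334000 = 47428; warm the meltwater: 593.56 T; milk: 2507.3(T − 37.6)
3100.9 T = 94276 − 47428 = 46848
T ≈ 15.11 °C. Since T > 0 °C, the all-ice-melts assumption holds.

T_f ≈ 15.1 °C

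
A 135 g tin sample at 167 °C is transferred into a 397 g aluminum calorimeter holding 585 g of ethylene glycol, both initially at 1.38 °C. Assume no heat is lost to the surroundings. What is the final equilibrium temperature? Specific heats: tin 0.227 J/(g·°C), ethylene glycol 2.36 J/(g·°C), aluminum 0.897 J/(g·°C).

T_f ≈ 4.3 °C

Let T be the final temperature. ΣQ_i = 0:
135×0.227×(T − 167) + 585×2.36×(T − 1.38) + 397×0.897×(T − 1.38) = 0
30.64(T − 167) + 1380.6(T − 1.38) + 356.11(T − 1.38) = 0
1767.4 T = 7514.4
T = 7514.4/1767.4 ≈ 4.25 °C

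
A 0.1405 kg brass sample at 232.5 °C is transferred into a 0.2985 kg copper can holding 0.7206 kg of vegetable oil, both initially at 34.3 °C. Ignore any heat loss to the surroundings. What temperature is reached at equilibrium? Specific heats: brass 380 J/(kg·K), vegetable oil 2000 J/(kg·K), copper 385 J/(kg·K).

Let T be the final temperature. ΣQ_i = 0:
0.1405×380×(T − 232.5) + 0.7206×2000×(T − 34.3) + 0.2985×385×(T − 34.3) = 0
(53.39 + 1441.2 + 114.92) T = 53.39×232.5 + 1441.2×34.3 + 114.92×34.3
T = 65788/1609.5 ≈ 40.87 °C

T_f ≈ 40.9 °C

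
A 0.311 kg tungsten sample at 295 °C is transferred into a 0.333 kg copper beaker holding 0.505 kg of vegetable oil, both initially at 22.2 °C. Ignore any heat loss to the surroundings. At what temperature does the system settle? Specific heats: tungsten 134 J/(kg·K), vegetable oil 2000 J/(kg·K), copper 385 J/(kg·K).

Energy conservation, ΣQ = 0:
0.311·134·(T − 295) + 0.505·2000·(T − 22.2) + 0.333·385·(T − 22.2) = 0
41.67(T − 295) + 1010(T − 22.2) + 128.21(T − 22.2) = 0
1179.9 T = 37562
T ≈ 31.84 °C

T_f ≈ 31.8 °C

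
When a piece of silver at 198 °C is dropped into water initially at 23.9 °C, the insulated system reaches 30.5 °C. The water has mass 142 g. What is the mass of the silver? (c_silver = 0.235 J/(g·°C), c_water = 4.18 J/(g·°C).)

Heat lost by the silver = heat gained by the water:
m×0.235×(198 − 30.5) = 142×4.18×(30.5 − 23.9)
39.36 m = 3917.5  ⇒  m ≈ 99.52 g

m ≈ 99.5 g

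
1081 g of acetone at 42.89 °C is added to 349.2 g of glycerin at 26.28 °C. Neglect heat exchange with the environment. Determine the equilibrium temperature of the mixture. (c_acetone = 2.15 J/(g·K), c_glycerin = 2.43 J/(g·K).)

T_f = Σ m_i c_i T_i / Σ m_i c_i:
T_f = (2324.2·42.89 + 848.56·26.28) / (2324.2 + 848.56)
    = 121983 / 3172.7 ≈ 38.45 °C

T_f ≈ 38.4 °C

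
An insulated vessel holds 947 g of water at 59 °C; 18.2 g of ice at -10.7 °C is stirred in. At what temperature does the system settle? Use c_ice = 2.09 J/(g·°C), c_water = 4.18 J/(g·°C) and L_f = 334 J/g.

Energy balance with sensible and latent terms:
warm ice to 0 °C: 18.2·2.09·(0 − (-10.7)) = 407.01
  melt ice: 18.2·334 = 6078.8
  warm the meltwater: 76.08 T
  water: 3958.5(T − 59)
4034.5 T = 233549 − 6485.8 = 227063
T ≈ 56.28 °C (positive, so assuming full melt was valid).

T_f ≈ 56.3 °C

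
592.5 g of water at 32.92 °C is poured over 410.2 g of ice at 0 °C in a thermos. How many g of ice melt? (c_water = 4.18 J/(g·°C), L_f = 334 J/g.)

Cooling the water to 0 °C releases 592.5×4.18×32.92 = 81531 J.
To melt every bit of ice: 410.2×334 = 137007 J.
That's not enough to melt it all — equilibrium is at 0 °C with ice remaining.
m_melt = 81531 / L_f = 244.1 g.

m_melted ≈ 244 g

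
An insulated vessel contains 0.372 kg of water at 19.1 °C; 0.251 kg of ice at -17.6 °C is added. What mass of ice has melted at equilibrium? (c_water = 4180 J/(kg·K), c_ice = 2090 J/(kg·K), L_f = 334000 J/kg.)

m_melted ≈ 0.0613 kg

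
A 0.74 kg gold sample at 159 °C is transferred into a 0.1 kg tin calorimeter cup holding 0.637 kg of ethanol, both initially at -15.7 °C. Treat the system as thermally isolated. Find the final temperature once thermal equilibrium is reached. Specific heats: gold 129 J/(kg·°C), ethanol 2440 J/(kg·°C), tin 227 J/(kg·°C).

T_f ≈ -5.7 °C

Let T be the final temperature. ΣQ_i = 0:
0.74·129·(T − 159) + 0.637·2440·(T − (-15.7)) + 0.1·227·(T − (-15.7)) = 0
95.46(T − 159) + 1554.3(T − (-15.7)) + 22.7(T − (-15.7)) = 0
1672.4 T = -9580.4
T ≈ -5.73 °C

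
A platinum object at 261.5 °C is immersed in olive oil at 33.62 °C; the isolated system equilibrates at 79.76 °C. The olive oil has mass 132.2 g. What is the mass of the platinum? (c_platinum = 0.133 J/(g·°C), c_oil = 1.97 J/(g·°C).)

m ≈ 497 g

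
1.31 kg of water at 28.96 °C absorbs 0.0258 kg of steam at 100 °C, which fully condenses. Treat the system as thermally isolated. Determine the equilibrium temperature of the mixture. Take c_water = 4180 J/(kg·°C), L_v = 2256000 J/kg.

Heat gained plus heat lost sum to zero:
steam→water at 100 °C releases m L_v = 0.0258·2256000 = 58205
  condensate cools 100→T: 0.0258·4180·(T − 100) = 107.84(T − 100)
  water warms: 1.31·4180·(T − 28.96) = 5475.8(T − 28.96)
5583.6 T = 58205 + 10784 + 158579 = 227568
T ≈ 40.76 °C (< 100 °C, so full condensation is consistent).

T_f ≈ 40.8 °C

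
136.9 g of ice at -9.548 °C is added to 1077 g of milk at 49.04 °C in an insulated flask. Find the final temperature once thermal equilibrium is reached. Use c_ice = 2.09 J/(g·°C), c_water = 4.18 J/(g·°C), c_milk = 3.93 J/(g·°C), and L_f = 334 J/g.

T_f ≈ 33.1 °C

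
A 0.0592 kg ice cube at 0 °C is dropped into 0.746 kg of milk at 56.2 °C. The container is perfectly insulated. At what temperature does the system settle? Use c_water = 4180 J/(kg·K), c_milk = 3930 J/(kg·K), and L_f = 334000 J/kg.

T_f ≈ 45.6 °C

Sum of m c ΔT and latent-heat terms is zero:
melt ice: 0.0592·334000 = 19773; meltwater 0→T: 0.0592·4180·T = 247.46 T; milk cools: 0.746·3930·(T − 56.2) = 2931.8(T − 56.2)
3179.2 T = 164766 − 19773 = 144993
T ≈ 45.61 °C. Since T > 0 °C, the all-ice-melts assumption holds.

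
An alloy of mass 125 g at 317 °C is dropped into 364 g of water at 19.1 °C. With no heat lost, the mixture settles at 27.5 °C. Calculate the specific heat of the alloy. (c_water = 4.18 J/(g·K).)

m_s c (T_s − T_f) = m_water c_water (T_f − T_0):
125·c·(317 − 27.5) = 364·4.18·(27.5 − 19.1)
36188 c = 12781  ⇒  c ≈ 0.3532 J/(g·K)

c ≈ 0.353 J/(g·K)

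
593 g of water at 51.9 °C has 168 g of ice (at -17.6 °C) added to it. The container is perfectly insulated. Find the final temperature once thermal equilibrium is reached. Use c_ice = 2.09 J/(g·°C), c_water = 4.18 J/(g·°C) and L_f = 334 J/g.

Let T be the final temperature. ΣQ_i = 0:
ice -17.6→0 °C: 168·2.09·17.6 = 6179.7; melt ice: 168·334 = 56112; warm the meltwater: 702.24 T; water cools: 593·4.18·(T − 51.9) = 2478.7(T − 51.9)
3181 T = 128647 − 62292 = 66355
T ≈ 20.86 °C (positive, so assuming full melt was valid).

T_f ≈ 20.9 °C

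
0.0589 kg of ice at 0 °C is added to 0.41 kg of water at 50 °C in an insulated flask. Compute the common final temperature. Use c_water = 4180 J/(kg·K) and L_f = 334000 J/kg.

T_f ≈ 33.7 °C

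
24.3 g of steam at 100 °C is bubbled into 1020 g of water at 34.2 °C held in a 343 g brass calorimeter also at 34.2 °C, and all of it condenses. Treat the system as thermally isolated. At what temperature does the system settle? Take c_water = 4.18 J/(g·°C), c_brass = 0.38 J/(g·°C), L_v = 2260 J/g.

Setting the total heat transfer to zero:
condense steam: −24.3×2260 = −54918; condensate cools 100→T: 24.3×4.18×(T − 100) = 101.57(T − 100); original water: 4263.6(T − 34.2); brass cup: 343×0.38×(T − 34.2) = 130.34(T − 34.2)
4495.5 T = 54918 + 10157 + 150273 = 215348
T ≈ 47.90 °C (< 100 °C, so full condensation is consistent).

T_f ≈ 47.9 °C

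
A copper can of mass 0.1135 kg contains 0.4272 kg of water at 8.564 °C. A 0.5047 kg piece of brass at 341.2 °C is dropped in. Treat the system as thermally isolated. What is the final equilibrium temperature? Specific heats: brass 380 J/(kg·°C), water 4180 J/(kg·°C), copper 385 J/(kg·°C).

T_f ≈ 40.1 °C

Setting the total heat transfer to zero:
0.5047*380*(T − 341.2) + 0.4272*4180*(T − 8.564) + 0.1135*385*(T − 8.564) = 0
(191.79 + 1785.7 + 43.7) T = 191.79*341.2 + 1785.7*8.564 + 43.7*8.564
T ≈ 40.13 °C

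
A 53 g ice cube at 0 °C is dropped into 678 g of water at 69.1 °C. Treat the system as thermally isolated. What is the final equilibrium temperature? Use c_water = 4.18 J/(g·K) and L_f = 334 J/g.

Energy conservation, ΣQ = 0:
melt ice: 53·334 = 17702; warm the meltwater: 221.54 T; water cools: 678·4.18·(T − 69.1) = 2834(T − 69.1)
3055.6 T = 195832 − 17702 = 178130
T ≈ 58.30 °C — above 0 °C, consistent with complete melting.

T_f ≈ 58.3 °C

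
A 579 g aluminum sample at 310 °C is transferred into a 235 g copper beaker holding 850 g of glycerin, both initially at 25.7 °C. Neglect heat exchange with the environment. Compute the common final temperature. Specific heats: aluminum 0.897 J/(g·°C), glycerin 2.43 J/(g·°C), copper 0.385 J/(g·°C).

Let T be the final temperature. ΣQ_i = 0:
579·0.897·(T − 310) + 850·2.43·(T − 25.7) + 235·0.385·(T − 25.7) = 0
519.36(T − 310) + 2065.5(T − 25.7) + 90.48(T − 25.7) = 0
(519.36 + 2065.5 + 90.48) T = 519.36·310 + 2065.5·25.7 + 90.48·25.7
T = 216411/2675.3 ≈ 80.89 °C

T_f ≈ 80.9 °C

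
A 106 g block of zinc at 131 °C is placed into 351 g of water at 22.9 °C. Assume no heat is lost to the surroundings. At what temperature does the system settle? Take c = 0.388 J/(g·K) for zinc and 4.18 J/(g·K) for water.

T_f ≈ 25.8 °C

Heat lost by the zinc equals heat gained by the water:
106×0.388×(131 − T) = 351×4.18×(T − 22.9)
41.13(131 − T) = 1467.2(T − 22.9)
1508.3 T = 38986  ⇒  T ≈ 25.85 °C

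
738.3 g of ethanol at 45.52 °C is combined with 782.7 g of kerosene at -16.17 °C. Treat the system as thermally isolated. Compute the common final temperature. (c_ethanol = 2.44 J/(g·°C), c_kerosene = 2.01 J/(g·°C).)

T_f = Σ m_i c_i T_i / Σ m_i c_i:
T_f = (1801.5·45.52 + 1573.2·(-16.17)) / (1801.5 + 1573.2)
    = 56563 / 3374.7 ≈ 16.76 °C

T_f ≈ 16.8 °C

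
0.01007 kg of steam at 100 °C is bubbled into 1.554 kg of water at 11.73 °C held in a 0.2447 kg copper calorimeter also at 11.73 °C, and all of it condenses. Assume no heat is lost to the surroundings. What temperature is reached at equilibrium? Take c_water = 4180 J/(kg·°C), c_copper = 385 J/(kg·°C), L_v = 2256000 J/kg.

Setting the total heat transfer to zero:
steam→water at 100 °C releases m L_v = 0.01007·2256000 = 22718; condensate cools 100→T: 0.01007·4180·(T − 100) = 42.09(T − 100); water warms: 1.554·4180·(T − 11.73) = 6495.7(T − 11.73); copper cup: 0.2447·385·(T − 11.73) = 94.21(T − 11.73)
6632 T = 22718 + 4209.3 + 77300 = 104227
T ≈ 15.72 °C, under the boiling point, so the assumption holds.

T_f ≈ 15.7 °C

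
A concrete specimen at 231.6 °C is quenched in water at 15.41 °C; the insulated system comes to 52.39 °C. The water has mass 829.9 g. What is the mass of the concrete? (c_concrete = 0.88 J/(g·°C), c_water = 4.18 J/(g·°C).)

Let T be the final temperature. ΣQ_i = 0:
m·0.88·(52.39 − 231.6) + 829.9·4.18·(52.39 − 15.41) = 0
-157.7 m = -128283
m = -128283/-157.7 ≈ 813.4 g

m ≈ 813 g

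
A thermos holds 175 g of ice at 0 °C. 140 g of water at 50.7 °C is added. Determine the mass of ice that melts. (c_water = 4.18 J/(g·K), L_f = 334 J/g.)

m_melted ≈ 88.8 g

Water can give up m c ΔT = 140×4.18×50.7 = 29670 J before reaching 0 °C.
To melt every bit of ice: 175×334 = 58450 J.
Since 29670 < 58450 J, not all the ice melts; equilibrium is at 0 °C.
Mass melted = 29670/334 ≈ 88.83 g.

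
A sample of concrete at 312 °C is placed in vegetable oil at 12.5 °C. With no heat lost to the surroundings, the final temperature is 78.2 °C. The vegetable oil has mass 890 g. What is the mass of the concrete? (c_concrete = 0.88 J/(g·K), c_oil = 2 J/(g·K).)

|Q_concrete| = |Q_oil|:
m×0.88×(312 − 78.2) = 890×2×(78.2 − 12.5)
205.74 m = 116946  ⇒  m ≈ 568.4 g

m ≈ 568 g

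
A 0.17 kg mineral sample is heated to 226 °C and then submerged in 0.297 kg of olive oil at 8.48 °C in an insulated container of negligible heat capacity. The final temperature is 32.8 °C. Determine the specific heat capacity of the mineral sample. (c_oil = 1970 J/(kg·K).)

c ≈ 433 J/(kg·K)

Setting the total heat transfer to zero:
0.17·c·(32.8 − 226) + 0.297·1970·(32.8 − 8.48) = 0
-32.84 c = -14229
c = -14229/-32.84 ≈ 433.2 J/(kg·K)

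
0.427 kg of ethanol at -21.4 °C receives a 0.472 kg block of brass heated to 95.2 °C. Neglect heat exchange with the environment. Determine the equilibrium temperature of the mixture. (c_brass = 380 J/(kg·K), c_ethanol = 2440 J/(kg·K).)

T_f ≈ -4.3 °C

|Q_brass| = |Q_ethanol|:
0.472·380·(95.2 − T) = 0.427·2440·(T − (-21.4))
179.36(95.2 − T) = 1041.9(T − (-21.4))
1221.2 T = -5221.2  ⇒  T ≈ -4.28 °C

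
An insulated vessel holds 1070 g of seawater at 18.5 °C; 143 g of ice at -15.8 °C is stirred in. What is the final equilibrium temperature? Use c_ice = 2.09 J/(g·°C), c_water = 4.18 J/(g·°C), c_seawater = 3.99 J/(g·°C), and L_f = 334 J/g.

Let T be the final temperature. ΣQ_i = 0:
warm ice to 0 °C: 143×2.09×(0 − (-15.8)) = 4722.1
  latent heat to melt: 143×334 = 47762
  warm the meltwater: 597.74 T
  seawater cools: 1070×3.99×(T − 18.5) = 4269.3(T − 18.5)
4867 T = 78982 − 52484 = 26498
T ≈ 5.44 °C — above 0 °C, consistent with complete melting.

T_f ≈ 5.4 °C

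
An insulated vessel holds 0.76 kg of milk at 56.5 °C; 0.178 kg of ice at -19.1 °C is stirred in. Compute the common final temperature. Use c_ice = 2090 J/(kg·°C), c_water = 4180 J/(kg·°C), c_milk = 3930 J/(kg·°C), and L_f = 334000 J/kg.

Conservation of energy gives ΣQ = 0:
warm ice to 0 °C: 0.178·2090·(0 − (-19.1)) = 7105.6; latent heat to melt: 0.178·334000 = 59452; warm the meltwater: 744.04 T; milk: 2986.8(T − 56.5)
3730.8 T = 168754 − 66558 = 102197
T ≈ 27.39 °C — above 0 °C, consistent with complete melting.

T_f ≈ 27.4 °C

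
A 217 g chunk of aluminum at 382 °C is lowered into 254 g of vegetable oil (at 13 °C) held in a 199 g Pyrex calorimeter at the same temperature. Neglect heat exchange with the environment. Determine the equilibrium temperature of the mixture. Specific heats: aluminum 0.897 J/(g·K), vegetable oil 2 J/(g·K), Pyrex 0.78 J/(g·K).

With ΣQ=0 the equilibrium temperature is the m·c-weighted mean:
T_f = (194.65·382 + 508·13 + 155.22·13) / (194.65 + 508 + 155.22)
    = 82978 / 857.87 ≈ 96.73 °C

T_f ≈ 96.7 °C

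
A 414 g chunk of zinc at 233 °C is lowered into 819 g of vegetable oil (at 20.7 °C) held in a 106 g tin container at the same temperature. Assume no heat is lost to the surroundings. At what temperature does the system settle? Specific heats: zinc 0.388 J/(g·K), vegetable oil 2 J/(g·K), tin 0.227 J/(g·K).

T_f ≈ 39.4 °C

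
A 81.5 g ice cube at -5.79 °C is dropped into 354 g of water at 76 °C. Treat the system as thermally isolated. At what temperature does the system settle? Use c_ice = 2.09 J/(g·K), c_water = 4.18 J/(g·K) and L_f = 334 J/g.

Taking heat into each body as positive, Σ m c ΔT = 0:
ice -5.79→0 °C: 81.5×2.09×5.79 = 986.24; melt ice: 81.5×334 = 27221; warm the meltwater: 340.67 T; water cools: 354×4.18×(T − 76) = 1479.7(T − 76)
1820.4 T = 112459 − 28207 = 84251
T ≈ 46.28 °C (positive, so assuming full melt was valid).

T_f ≈ 46.3 °C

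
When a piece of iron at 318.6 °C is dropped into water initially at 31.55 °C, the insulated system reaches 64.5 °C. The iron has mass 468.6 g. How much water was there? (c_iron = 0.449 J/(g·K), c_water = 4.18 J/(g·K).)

m ≈ 388 g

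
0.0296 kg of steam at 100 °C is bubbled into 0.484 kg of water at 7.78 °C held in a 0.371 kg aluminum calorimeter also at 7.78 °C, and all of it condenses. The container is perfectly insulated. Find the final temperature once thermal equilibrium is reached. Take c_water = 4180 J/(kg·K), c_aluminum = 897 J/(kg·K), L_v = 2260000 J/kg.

Taking heat into each body as positive, Σ m c ΔT = 0:
latent heat released on condensation: 0.0296×2260000 = 66896
  condensate cools 100→T: 0.0296×4180×(T − 100) = 123.73(T − 100)
  original water: 2023.1(T − 7.78)
  cup: 332.79(T − 7.78)
2479.6 T = 66896 + 12373 + 18329 = 97598
T ≈ 39.36 °C (< 100 °C, so full condensation is consistent).

T_f ≈ 39.4 °C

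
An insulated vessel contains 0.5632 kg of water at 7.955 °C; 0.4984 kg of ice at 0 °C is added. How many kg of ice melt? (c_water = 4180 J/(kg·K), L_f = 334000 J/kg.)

m_melted ≈ 0.0561 kg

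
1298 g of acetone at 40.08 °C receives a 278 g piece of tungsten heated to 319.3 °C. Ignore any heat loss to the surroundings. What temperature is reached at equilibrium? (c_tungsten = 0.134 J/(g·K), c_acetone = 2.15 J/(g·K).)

T_f ≈ 43.8 °C

Conservation of energy gives ΣQ = 0:
278·0.134·(T − 319.3) + 1298·2.15·(T − 40.08) = 0
37.25(T − 319.3) + 2790.7(T − 40.08) = 0
2828 T = 123746
T ≈ 43.76 °C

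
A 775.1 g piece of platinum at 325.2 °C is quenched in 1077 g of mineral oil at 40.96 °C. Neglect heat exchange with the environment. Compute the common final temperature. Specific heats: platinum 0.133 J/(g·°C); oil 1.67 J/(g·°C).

Setting the total heat transfer to zero:
775.1×0.133×(T − 325.2) + 1077×1.67×(T − 40.96) = 0
103.09(T − 325.2) + 1798.6(T − 40.96) = 0
(103.09 + 1798.6) T = 103.09×325.2 + 1798.6×40.96
T = 107195/1901.7 ≈ 56.37 °C

T_f ≈ 56.4 °C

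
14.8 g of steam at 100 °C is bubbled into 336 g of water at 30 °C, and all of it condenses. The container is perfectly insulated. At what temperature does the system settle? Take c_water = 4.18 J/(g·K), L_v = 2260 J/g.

Taking heat into each body as positive, Σ m c ΔT = 0:
latent heat released on condensation: 14.8×2260 = 33448
  condensed water 100 °C→T: 61.86(T − 100)
  water warms: 336×4.18×(T − 30) = 1404.5(T − 30)
1466.3 T = 33448 + 6186.4 + 42134 = 81769
T ≈ 55.76 °C (< 100 °C, so full condensation is consistent).

T_f ≈ 55.8 °C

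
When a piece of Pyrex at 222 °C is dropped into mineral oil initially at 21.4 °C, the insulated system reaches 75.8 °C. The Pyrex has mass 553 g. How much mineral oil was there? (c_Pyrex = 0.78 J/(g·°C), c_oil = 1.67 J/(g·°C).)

m ≈ 694 g

Heat lost by the Pyrex = heat gained by the oil:
553·0.78·(222 − 75.8) = m·1.67·(75.8 − 21.4)
90.85 m = 63062  ⇒  m ≈ 694.1 g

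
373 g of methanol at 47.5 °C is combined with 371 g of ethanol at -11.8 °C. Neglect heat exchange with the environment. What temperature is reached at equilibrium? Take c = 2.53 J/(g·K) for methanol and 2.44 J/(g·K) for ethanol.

Setting the total heat transfer to zero:
373·2.53·(T − 47.5) + 371·2.44·(T − (-11.8)) = 0
943.69(T − 47.5) + 905.24(T − (-11.8)) = 0
(943.69 + 905.24) T = 943.69·47.5 + 905.24·(-11.8)
T = 34143 / 1848.9 = 18.5 °C

T_f ≈ 18.5 °C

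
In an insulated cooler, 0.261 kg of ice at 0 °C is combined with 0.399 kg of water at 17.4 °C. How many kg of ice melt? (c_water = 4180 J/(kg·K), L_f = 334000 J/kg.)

m_melted ≈ 0.0869 kg

Water can give up m c ΔT = 0.399×4180×17.4 = 29020 J before reaching 0 °C.
To melt every bit of ice: 0.261×334000 = 87174 J.
29020 J < 87174 J, so only part of the ice melts and the system sits at 0 °C.
m_melted×334000 = 29020  ⇒  m_melted ≈ 0.08689 kg.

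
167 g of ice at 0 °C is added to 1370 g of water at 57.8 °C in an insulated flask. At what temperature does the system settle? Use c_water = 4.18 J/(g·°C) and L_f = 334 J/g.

Conservation of energy gives ΣQ = 0:
melt ice: 167×334 = 55778
  meltwater 0→T: 167×4.18×T = 698.06 T
  water: 5726.6(T − 57.8)
6424.7 T = 330997 − 55778 = 275219
T ≈ 42.84 °C — above 0 °C, consistent with complete melting.

T_f ≈ 42.8 °C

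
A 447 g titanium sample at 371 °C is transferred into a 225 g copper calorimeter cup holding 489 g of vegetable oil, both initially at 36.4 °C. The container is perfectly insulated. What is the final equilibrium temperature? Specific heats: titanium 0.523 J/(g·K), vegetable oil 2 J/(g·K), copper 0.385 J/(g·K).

T_f ≈ 96.6 °C

Setting the total heat transfer to zero:
447·0.523·(T − 371) + 489·2·(T − 36.4) + 225·0.385·(T − 36.4) = 0
1298.4 T = 125485
T ≈ 96.65 °C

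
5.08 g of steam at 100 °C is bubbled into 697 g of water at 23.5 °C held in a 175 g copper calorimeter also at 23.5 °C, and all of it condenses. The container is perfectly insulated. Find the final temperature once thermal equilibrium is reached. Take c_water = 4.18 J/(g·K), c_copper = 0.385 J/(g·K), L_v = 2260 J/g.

T_f ≈ 27.9 °C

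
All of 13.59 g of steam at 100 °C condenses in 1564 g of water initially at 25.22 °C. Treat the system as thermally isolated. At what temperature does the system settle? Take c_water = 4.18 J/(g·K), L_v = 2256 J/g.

Setting the total heat transfer to zero:
condense steam: −13.59·2256 = −30659; condensed water 100 °C→T: 56.81(T − 100); original water: 6537.5(T − 25.22)
6594.3 T = 30659 + 5680.6 + 164876 = 201216
T ≈ 30.51 °C, under the boiling point, so the assumption holds.

T_f ≈ 30.5 °C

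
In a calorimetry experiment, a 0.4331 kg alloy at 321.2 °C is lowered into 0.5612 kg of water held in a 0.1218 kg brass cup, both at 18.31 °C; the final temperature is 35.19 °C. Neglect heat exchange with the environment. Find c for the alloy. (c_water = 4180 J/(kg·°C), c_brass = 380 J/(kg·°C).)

Net heat exchanged in the isolated system is zero:
0.4331×c×(35.19 − 321.2) + 0.5612×4180×(35.19 − 18.31) + 0.1218×380×(35.19 − 18.31) = 0
-123.87 c = -40379
c = -40379/-123.87 ≈ 326 J/(kg·°C)

c ≈ 326 J/(kg·°C)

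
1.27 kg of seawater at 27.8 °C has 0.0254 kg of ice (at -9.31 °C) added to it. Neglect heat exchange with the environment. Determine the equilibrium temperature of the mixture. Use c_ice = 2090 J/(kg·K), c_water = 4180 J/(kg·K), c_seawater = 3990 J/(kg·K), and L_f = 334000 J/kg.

Taking heat into each body as positive, Σ m c ΔT = 0:
ice -9.31→0 °C: 0.0254×2090×9.31 = 494.23
  latent heat to melt: 0.0254×334000 = 8483.6
  warm the meltwater: 106.17 T
  seawater cools: 1.27×3990×(T − 27.8) = 5067.3(T − 27.8)
5173.5 T = 140871 − 8977.8 = 131893
T ≈ 25.49 °C — above 0 °C, consistent with complete melting.

T_f ≈ 25.5 °C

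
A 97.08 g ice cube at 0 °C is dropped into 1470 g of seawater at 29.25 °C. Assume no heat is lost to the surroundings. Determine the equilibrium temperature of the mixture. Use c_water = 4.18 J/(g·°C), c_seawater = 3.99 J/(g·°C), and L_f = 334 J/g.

T_f ≈ 22.2 °C

Heat gained plus heat lost sum to zero:
latent heat to melt: 97.08·334 = 32425
  meltwater 0→T: 97.08·4.18·T = 405.79 T
  seawater cools: 1470·3.99·(T − 29.25) = 5865.3(T − 29.25)
6271.1 T = 171560 − 32425 = 139135
T ≈ 22.19 °C (positive, so assuming full melt was valid).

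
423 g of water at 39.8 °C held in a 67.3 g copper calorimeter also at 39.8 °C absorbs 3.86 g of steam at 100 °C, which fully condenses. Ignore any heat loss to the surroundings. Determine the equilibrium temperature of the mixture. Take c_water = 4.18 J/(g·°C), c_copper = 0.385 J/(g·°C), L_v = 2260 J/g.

Energy conservation, ΣQ = 0:
steam→water at 100 °C releases m L_v = 3.86×2260 = 8723.6; condensed water 100 °C→T: 16.13(T − 100); water warms: 423×4.18×(T − 39.8) = 1768.1(T − 39.8); cup: 25.91(T − 39.8)
1810.2 T = 8723.6 + 1613.5 + 71403 = 81740
T ≈ 45.16 °C (< 100 °C, so full condensation is consistent).

T_f ≈ 45.2 °C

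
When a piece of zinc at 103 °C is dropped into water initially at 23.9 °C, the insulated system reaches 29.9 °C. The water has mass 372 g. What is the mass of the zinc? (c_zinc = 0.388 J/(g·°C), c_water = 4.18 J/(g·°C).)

m ≈ 329 g

Heat lost by the zinc = heat gained by the water:
m·0.388·(103 − 29.9) = 372·4.18·(29.9 − 23.9)
28.36 m = 9329.8  ⇒  m ≈ 328.9 g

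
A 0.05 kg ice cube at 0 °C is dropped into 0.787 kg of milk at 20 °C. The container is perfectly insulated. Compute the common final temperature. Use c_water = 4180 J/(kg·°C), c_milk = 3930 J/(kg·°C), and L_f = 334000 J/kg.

Let T be the final temperature. ΣQ_i = 0:
latent heat to melt: 0.05×334000 = 16700; meltwater 0→T: 0.05×4180×T = 209 T; milk: 3092.9(T − 20)
3301.9 T = 61858 − 16700 = 45158
T ≈ 13.68 °C (positive, so assuming full melt was valid).

T_f ≈ 13.7 °C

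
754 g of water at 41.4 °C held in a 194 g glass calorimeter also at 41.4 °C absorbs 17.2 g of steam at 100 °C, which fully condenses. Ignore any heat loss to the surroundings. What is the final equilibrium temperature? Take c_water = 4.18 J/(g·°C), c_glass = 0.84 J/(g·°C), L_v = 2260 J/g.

T_f ≈ 54.1 °C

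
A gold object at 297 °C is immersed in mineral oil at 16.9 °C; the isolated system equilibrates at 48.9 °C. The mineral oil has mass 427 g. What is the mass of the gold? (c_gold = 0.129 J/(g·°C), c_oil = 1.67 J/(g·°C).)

Energy conservation, ΣQ = 0:
m·0.129·(48.9 − 297) + 427·1.67·(48.9 − 16.9) = 0
-32 m = -22819
m = -22819/-32 ≈ 713 g

m ≈ 713 g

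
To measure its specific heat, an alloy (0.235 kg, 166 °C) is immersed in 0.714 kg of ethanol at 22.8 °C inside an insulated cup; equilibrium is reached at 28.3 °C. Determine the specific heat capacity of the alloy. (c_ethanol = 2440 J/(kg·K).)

Heat lost by the alloy = heat gained by the ethanol:
0.235·c·(166 − 28.3) = 0.714·2440·(28.3 − 22.8)
32.36 c = 9581.9  ⇒  c ≈ 296.1 J/(kg·K)

c ≈ 296 J/(kg·K)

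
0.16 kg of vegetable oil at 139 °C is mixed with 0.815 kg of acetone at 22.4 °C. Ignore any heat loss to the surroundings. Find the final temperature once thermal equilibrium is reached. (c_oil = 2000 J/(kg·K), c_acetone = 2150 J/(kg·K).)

T_f ≈ 40.4 °C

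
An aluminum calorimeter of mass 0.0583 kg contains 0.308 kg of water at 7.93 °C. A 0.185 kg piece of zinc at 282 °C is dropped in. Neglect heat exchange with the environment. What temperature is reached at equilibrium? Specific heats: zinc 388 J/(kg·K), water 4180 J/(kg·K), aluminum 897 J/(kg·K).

T_f ≈ 21.9 °C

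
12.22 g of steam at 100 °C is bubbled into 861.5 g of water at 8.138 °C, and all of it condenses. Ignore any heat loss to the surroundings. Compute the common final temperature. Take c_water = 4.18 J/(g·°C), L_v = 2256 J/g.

T_f ≈ 17.0 °C

Energy balance with sensible and latent terms:
latent heat released on condensation: 12.22·2256 = 27568
  condensed water 100 °C→T: 51.08(T − 100)
  water warms: 861.5·4.18·(T − 8.138) = 3601.1(T − 8.138)
3652.1 T = 27568 + 5108 + 29306 = 61982
T ≈ 16.97 °C — below 100 °C, confirming all the steam condensed.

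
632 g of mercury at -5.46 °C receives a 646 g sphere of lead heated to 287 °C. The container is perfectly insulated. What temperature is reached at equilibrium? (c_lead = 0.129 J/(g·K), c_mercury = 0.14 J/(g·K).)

Conservation of energy gives ΣQ = 0:
646*0.129*(T − 287) + 632*0.14*(T − (-5.46)) = 0
(83.33 + 88.48) T = 83.33*287 + 88.48*(-5.46)
T = 23434 / 171.81 = 136 °C

T_f ≈ 136.4 °C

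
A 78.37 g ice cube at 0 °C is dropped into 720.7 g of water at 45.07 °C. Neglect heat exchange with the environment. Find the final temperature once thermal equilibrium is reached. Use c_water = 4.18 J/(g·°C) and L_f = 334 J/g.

T_f ≈ 32.8 °C

Conservation of energy gives ΣQ = 0:
fusion: m_ice L_f = 78.37×334 = 26176; warm the meltwater: 327.59 T; water: 3012.5(T − 45.07)
3340.1 T = 135775 − 26176 = 109599
T ≈ 32.81 °C. Since T > 0 °C, the all-ice-melts assumption holds.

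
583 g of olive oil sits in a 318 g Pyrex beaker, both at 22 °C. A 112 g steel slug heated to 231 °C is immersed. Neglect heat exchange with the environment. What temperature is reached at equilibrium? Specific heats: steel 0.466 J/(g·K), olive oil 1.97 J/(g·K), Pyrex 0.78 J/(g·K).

T_f ≈ 29.5 °C

Energy conservation, ΣQ = 0:
112·0.466·(T − 231) + 583·1.97·(T − 22) + 318·0.78·(T − 22) = 0
1448.7 T = 42780
T = 42780 / 1448.7 = 29.5 °C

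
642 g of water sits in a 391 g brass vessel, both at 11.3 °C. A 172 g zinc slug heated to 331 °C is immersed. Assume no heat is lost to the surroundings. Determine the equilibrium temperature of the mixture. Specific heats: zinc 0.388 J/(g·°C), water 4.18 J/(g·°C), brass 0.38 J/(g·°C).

T_f ≈ 18.7 °C

Let T be the final temperature. ΣQ_i = 0:
172*0.388*(T − 331) + 642*4.18*(T − 11.3) + 391*0.38*(T − 11.3) = 0
66.74(T − 331) + 2683.6(T − 11.3) + 148.58(T − 11.3) = 0
(66.74 + 2683.6 + 148.58) T = 66.74*331 + 2683.6*11.3 + 148.58*11.3
T ≈ 18.66 °C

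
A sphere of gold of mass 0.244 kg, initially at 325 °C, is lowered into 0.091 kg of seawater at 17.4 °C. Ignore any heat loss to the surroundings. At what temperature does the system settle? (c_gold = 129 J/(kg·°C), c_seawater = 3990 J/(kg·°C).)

T_f ≈ 41.9 °C

Taking heat into each body as positive, Σ m c ΔT = 0:
0.244*129*(T − 325) + 0.091*3990*(T − 17.4) = 0
(31.48 + 363.09) T = 31.48*325 + 363.09*17.4
T ≈ 41.94 °C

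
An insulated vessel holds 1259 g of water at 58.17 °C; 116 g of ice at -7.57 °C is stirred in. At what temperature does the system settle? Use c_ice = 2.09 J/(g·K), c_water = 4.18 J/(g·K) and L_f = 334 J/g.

T_f ≈ 46.2 °C

Let T be the final temperature. ΣQ_i = 0:
warm ice to 0 °C: 116·2.09·(0 − (-7.57)) = 1835.3
  fusion: m_ice L_f = 116·334 = 38744
  warm the meltwater: 484.88 T
  water cools: 1259·4.18·(T − 58.17) = 5262.6(T − 58.17)
5747.5 T = 306127 − 40579 = 265547
T ≈ 46.20 °C (positive, so assuming full melt was valid).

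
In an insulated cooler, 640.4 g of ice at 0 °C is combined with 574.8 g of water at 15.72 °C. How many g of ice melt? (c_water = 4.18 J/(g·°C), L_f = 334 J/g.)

Cooling the water to 0 °C releases 574.8×4.18×15.72 = 37770 J.
Fully melting the ice requires m_ice L_f = 640.4×334 = 213894 J.
Since 37770 < 213894 J, not all the ice melts; equilibrium is at 0 °C.
Mass melted = 37770/334 ≈ 113.1 g.

m_melted ≈ 113 g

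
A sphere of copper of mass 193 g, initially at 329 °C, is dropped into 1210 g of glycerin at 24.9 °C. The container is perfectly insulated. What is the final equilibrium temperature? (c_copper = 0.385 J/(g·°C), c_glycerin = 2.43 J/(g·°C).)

T_f ≈ 32.4 °C

Net heat exchanged in the isolated system is zero:
193*0.385*(T − 329) + 1210*2.43*(T − 24.9) = 0
74.31(T − 329) + 2940.3(T − 24.9) = 0
(74.31 + 2940.3) T = 74.31*329 + 2940.3*24.9
T = 97660/3014.6 ≈ 32.40 °C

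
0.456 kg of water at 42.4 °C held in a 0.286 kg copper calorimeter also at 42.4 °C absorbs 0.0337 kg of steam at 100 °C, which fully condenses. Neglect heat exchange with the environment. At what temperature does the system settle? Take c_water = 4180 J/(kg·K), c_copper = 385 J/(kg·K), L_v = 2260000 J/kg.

Energy balance with sensible and latent terms:
latent heat released on condensation: 0.0337·2260000 = 76162
  condensate cools 100→T: 0.0337·4180·(T − 100) = 140.87(T − 100)
  water warms: 0.456·4180·(T − 42.4) = 1906.1(T − 42.4)
  copper cup: 0.286·385·(T − 42.4) = 110.11(T − 42.4)
2157.1 T = 76162 + 14087 + 85486 = 175735
T ≈ 81.47 °C — below 100 °C, confirming all the steam condensed.

T_f ≈ 81.5 °C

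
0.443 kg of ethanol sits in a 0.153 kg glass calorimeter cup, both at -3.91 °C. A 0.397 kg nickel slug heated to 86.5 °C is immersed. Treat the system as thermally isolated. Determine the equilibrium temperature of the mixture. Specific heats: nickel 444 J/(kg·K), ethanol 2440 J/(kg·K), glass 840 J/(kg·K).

T_f ≈ 7.6 °C

Taking heat into each body as positive, Σ m c ΔT = 0:
0.397·444·(T − 86.5) + 0.443·2440·(T − (-3.91)) + 0.153·840·(T − (-3.91)) = 0
(176.27 + 1080.9 + 128.52) T = 176.27·86.5 + 1080.9·(-3.91) + 128.52·(-3.91)
T = 10518/1385.7 ≈ 7.59 °C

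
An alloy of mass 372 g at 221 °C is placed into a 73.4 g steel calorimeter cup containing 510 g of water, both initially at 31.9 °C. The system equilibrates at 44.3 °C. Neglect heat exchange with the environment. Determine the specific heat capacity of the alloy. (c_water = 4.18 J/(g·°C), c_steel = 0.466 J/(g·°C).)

c ≈ 0.409 J/(g·°C)

Heat gained plus heat lost sum to zero:
372·c·(44.3 − 221) + 510·4.18·(44.3 − 31.9) + 73.4·0.466·(44.3 − 31.9) = 0
-65732 c = -26858
c = -26858/-65732 ≈ 0.4086 J/(g·°C)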